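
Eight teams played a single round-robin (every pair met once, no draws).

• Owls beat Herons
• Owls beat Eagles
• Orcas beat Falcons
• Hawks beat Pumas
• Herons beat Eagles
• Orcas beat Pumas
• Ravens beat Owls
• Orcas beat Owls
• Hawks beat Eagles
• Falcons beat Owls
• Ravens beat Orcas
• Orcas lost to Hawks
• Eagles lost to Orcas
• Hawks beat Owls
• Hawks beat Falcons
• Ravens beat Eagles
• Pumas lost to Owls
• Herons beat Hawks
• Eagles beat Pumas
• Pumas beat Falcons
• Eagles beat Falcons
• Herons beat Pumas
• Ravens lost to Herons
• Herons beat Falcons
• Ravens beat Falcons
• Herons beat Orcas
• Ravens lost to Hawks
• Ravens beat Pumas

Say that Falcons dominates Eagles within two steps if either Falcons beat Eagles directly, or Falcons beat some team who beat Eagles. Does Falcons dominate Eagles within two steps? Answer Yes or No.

Yes

Falcons did not beat Eagles directly.
Falcons beat Owls. Of those, Owls beat Eagles.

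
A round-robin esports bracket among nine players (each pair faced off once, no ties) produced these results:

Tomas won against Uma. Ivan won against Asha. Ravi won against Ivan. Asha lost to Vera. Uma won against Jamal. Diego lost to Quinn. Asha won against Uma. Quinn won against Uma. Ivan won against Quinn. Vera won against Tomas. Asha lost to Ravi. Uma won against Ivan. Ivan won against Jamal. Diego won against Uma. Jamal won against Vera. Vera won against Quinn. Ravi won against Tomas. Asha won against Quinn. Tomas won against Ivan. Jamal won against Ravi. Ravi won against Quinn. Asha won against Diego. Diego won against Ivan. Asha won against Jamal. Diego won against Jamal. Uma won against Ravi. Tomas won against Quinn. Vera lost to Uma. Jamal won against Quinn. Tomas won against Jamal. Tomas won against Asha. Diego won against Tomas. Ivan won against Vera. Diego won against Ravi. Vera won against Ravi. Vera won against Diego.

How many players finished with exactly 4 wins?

4

Win totals: Uma 4, Diego 5, Jamal 3, Ravi 4, Ivan 4, Tomas 5, Asha 4, Vera 5, Quinn 2.
Exactly 4: Uma, Ravi, Ivan, Asha — 4 players.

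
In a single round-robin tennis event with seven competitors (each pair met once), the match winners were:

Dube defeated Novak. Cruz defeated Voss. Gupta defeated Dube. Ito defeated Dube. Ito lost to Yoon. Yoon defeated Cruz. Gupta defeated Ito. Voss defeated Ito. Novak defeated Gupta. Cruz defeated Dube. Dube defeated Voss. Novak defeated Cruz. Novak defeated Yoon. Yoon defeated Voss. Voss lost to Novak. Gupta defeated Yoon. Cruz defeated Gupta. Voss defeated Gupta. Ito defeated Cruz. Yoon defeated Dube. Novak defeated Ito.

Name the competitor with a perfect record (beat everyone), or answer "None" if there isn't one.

None

Highest win total is Novak with 5 (out of 6 possible).
Novak lost to Dube, so no competitor went undefeated.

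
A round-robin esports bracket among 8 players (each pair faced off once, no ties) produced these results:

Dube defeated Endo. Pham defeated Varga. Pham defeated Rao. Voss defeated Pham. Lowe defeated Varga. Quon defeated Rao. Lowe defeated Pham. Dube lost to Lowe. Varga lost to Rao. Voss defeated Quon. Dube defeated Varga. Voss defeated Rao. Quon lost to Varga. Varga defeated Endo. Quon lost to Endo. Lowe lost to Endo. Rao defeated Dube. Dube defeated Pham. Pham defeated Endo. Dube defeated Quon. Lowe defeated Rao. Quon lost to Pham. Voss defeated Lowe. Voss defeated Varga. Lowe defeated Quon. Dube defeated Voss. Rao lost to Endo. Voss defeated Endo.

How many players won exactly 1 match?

Win totals: Quon 1, Voss 6, Dube 5, Endo 3, Rao 2, Varga 2, Pham 4, Lowe 5.
Exactly 1: Quon — 1 player.

1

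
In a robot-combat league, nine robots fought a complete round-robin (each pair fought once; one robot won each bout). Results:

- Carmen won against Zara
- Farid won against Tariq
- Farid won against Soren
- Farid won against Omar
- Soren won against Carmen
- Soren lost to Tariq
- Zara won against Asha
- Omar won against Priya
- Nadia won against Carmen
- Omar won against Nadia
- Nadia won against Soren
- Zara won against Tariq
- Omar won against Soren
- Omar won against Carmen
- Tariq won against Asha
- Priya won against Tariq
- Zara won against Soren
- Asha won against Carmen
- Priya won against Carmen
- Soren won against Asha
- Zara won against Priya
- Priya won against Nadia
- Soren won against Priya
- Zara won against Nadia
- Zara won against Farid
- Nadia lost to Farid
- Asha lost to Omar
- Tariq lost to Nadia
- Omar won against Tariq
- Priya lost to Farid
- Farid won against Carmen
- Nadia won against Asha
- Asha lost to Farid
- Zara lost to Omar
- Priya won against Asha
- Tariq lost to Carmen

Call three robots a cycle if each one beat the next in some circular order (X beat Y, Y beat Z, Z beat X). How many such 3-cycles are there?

Win totals: Nadia 4, Priya 4, Soren 3, Omar 7, Farid 7, Zara 6, Asha 1, Carmen 2, Tariq 2.
A robot with w wins dominates both others in C(w,2) triples; summing gives 6 + 6 + 3 + 21 + 21 + 15 + 0 + 1 + 1 = 74 transitive triples.
Total triples C(9,3) = 84, so cyclic triples = 84 − 74 = 10.

10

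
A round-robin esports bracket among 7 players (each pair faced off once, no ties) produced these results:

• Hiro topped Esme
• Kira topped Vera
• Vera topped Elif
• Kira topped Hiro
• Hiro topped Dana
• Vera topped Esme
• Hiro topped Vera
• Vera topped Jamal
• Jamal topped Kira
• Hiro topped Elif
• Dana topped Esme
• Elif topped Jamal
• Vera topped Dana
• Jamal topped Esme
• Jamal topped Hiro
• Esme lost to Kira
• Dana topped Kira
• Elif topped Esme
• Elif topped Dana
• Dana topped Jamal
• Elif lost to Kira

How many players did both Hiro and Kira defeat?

Hiro beat: Dana, Elif, Vera, Esme.
Kira beat: Hiro, Elif, Vera, Esme.
Both beat: Elif, Vera, Esme — 3.

3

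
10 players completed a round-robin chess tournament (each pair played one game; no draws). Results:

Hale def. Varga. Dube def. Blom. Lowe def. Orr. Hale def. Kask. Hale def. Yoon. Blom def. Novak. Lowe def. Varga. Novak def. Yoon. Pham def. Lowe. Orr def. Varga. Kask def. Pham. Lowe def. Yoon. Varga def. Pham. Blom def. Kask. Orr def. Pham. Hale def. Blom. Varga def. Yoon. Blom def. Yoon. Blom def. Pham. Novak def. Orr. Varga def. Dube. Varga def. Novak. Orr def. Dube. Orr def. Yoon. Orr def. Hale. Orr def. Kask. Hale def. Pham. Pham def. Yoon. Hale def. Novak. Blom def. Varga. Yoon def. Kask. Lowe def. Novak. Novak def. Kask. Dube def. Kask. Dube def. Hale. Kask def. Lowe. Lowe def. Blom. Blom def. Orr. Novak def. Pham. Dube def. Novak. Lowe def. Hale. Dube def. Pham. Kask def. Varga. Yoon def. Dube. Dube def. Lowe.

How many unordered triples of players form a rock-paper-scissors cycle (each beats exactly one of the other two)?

28

Win totals: Novak 4, Pham 2, Kask 3, Yoon 2, Blom 6, Varga 4, Lowe 6, Orr 6, Hale 6, Dube 6.
A player with w wins dominates both others in C(w,2) triples; summing gives 6 + 1 + 3 + 1 + 15 + 6 + 15 + 15 + 15 + 15 = 92 transitive triples.
Total triples C(10,3) = 120, so cyclic triples = 120 − 92 = 28.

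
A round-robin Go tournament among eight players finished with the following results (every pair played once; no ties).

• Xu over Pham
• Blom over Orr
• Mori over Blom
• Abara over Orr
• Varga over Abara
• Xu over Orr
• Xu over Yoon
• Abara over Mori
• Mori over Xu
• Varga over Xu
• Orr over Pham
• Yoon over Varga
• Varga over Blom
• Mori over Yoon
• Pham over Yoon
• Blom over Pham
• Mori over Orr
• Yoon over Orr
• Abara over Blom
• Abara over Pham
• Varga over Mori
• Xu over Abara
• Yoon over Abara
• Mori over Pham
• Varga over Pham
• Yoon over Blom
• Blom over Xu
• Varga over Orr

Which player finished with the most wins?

Win totals: Pham 1, Mori 5, Abara 4, Yoon 4, Blom 3, Orr 1, Varga 6, Xu 4.
Varga leads with 6 wins (next highest: 5).

Varga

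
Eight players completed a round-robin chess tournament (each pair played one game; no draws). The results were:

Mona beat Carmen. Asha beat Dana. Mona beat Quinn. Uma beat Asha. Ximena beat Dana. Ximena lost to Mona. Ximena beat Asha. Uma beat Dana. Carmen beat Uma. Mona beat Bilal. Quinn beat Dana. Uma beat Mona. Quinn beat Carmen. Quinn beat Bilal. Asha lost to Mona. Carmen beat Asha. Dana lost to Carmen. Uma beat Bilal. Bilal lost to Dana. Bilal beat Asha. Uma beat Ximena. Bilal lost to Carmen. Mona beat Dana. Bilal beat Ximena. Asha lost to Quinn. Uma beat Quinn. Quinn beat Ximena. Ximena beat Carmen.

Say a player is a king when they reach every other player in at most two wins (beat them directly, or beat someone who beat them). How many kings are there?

Asha cannot reach Uma, Carmen, Ximena, Quinn, Mona in two steps.
Bilal cannot reach Uma, Quinn, Mona in two steps.
Uma reaches everyone (king).
Carmen reaches everyone (king).
Dana cannot reach Uma, Carmen, Quinn, Mona in two steps.
Ximena cannot reach Quinn, Mona in two steps.
Quinn cannot reach Mona in two steps.
Mona reaches everyone (king).
Kings: Uma, Carmen, Mona — 3.

3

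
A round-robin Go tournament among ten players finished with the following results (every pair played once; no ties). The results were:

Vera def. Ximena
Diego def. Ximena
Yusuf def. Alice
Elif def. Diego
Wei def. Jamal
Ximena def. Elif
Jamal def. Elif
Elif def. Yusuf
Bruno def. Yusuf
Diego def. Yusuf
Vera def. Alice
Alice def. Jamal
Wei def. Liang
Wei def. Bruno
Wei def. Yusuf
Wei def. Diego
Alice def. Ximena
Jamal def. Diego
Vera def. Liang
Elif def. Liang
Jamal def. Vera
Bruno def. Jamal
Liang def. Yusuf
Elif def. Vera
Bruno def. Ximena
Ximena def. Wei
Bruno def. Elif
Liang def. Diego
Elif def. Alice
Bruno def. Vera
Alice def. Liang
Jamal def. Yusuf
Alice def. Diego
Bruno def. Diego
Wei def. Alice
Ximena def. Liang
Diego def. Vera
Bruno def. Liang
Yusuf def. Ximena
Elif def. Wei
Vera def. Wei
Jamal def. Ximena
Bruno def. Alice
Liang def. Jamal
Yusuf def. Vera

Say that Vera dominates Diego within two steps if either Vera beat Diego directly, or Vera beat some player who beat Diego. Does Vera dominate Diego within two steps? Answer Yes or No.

Vera did not beat Diego directly.
Vera beat Wei, Alice, Liang, Ximena. Of those, Wei beat Diego.

Yes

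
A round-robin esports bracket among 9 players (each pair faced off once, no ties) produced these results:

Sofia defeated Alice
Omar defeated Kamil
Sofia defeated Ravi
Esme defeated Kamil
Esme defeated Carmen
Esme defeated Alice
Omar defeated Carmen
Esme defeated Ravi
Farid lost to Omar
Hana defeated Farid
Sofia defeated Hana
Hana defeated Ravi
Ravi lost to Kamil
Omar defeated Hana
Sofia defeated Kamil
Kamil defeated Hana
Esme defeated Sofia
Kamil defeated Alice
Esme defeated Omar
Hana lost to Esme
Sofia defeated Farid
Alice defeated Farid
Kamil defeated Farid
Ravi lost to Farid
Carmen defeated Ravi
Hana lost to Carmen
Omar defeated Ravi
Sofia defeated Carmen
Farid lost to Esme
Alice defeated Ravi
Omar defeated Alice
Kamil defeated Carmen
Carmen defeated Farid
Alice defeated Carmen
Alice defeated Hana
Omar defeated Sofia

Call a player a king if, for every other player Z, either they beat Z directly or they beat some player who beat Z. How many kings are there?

Carmen cannot reach Sofia, Omar, Alice, Kamil, Esme in two steps.
Farid cannot reach Carmen, Sofia, Omar, Alice, Kamil, Esme, Hana in two steps.
Sofia cannot reach Omar, Esme in two steps.
Omar cannot reach Esme in two steps.
Alice cannot reach Sofia, Omar, Kamil, Esme in two steps.
Kamil cannot reach Sofia, Omar, Esme in two steps.
Esme reaches everyone (king).
Ravi cannot reach Carmen, Farid, Sofia, Omar, Alice, Kamil, Esme, Hana in two steps.
Hana cannot reach Carmen, Sofia, Omar, Alice, Kamil, Esme in two steps.
Kings: Esme — 1.

1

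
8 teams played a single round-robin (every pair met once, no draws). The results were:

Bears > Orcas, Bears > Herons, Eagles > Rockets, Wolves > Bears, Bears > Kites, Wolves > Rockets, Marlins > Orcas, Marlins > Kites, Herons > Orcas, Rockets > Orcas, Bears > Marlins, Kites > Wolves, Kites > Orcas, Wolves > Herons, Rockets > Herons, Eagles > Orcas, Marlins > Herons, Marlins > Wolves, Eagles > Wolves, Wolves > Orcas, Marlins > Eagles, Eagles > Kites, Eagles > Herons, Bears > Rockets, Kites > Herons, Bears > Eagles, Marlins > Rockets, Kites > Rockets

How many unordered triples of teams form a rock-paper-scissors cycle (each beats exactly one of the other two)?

Win totals: Herons 1, Kites 4, Marlins 6, Orcas 0, Eagles 5, Bears 6, Wolves 4, Rockets 2.
A team with w wins dominates both others in C(w,2) triples; summing gives 0 + 6 + 15 + 0 + 10 + 15 + 6 + 1 = 53 transitive triples.
Total triples C(8,3) = 56, so cyclic triples = 56 − 53 = 3.

3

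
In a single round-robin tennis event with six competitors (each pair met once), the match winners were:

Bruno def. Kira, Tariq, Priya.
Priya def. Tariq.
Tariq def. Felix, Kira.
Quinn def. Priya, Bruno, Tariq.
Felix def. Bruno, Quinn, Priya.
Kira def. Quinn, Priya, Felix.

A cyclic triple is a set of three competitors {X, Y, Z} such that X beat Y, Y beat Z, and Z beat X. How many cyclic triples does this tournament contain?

7

Of the C(6,3) = 20 triples, the cyclic ones are: {Felix, Bruno, Kira}; {Felix, Bruno, Tariq}; {Felix, Priya, Tariq}; {Felix, Tariq, Quinn}; {Bruno, Kira, Quinn}; {Priya, Kira, Tariq}; {Kira, Tariq, Quinn}.
That is 7.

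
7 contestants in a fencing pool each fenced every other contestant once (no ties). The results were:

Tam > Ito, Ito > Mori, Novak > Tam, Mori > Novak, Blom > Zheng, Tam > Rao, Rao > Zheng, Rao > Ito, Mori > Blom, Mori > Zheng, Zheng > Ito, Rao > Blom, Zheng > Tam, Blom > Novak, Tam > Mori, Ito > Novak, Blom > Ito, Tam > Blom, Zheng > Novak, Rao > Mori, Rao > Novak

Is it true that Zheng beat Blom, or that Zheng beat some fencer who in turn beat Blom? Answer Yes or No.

Yes

Zheng did not beat Blom directly.
Zheng beat Novak, Tam, Ito. Of those, Tam beat Blom.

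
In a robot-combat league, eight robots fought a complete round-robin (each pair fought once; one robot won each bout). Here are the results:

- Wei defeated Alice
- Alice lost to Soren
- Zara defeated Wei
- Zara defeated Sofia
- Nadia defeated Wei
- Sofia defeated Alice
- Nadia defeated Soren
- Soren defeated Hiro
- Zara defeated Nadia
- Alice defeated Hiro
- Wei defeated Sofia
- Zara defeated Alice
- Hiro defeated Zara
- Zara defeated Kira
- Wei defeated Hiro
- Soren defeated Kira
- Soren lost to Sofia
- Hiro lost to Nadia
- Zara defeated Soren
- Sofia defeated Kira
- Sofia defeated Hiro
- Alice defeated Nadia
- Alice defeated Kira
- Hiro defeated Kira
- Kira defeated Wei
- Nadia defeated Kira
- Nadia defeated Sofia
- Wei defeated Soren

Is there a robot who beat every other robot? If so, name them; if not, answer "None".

None

Highest win total is Zara with 6 (out of 7 possible).
Zara lost to Hiro, so no robot went undefeated.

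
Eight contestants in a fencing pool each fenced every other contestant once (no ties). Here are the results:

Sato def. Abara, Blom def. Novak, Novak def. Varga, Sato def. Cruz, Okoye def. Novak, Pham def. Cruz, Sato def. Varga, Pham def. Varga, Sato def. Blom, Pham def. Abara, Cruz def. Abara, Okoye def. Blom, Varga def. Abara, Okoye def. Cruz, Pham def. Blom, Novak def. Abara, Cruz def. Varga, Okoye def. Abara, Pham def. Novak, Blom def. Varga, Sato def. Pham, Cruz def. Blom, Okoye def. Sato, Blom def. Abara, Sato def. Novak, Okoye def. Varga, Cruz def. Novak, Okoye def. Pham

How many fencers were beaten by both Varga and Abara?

0

Varga beat: Abara.
Abara beat: no one.
No one was beaten by both.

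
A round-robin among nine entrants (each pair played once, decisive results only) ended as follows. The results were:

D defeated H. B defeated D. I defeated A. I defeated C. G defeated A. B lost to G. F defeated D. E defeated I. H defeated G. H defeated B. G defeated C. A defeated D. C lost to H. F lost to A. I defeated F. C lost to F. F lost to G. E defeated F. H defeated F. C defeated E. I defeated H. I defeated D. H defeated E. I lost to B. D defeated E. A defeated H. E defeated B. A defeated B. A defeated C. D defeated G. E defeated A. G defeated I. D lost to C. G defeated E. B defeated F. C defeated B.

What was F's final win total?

F's results: beat C, D; lost to A, B, E, G, H, I.
That is 2 wins.

2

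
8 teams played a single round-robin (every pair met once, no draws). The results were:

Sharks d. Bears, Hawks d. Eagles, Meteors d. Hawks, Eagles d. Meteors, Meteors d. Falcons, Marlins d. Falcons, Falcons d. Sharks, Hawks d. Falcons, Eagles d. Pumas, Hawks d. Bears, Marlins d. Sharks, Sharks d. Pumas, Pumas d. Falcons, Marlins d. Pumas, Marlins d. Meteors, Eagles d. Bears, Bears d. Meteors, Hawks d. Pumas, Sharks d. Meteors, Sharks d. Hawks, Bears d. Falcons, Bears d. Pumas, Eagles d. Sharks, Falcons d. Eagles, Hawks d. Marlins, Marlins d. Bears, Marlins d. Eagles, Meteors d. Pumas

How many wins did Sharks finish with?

4

Sharks' results: beat Meteors, Pumas, Bears, Hawks; lost to Eagles, Marlins, Falcons.
That is 4 wins.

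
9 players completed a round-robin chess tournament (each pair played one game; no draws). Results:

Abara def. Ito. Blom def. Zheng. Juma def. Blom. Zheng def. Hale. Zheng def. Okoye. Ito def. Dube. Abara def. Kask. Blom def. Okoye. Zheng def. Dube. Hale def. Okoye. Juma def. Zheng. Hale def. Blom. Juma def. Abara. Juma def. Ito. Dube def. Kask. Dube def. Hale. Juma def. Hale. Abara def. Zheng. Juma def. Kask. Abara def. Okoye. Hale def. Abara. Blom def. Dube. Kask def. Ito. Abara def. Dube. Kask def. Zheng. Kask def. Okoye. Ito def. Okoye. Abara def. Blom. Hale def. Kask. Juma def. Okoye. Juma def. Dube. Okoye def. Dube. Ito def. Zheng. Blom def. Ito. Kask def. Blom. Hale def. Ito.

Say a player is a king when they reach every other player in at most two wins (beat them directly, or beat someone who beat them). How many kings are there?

1

Ito cannot reach Blom, Abara, Juma in two steps.
Blom cannot reach Abara, Juma in two steps.
Hale cannot reach Juma in two steps.
Okoye cannot reach Ito, Blom, Zheng, Abara, Juma in two steps.
Zheng cannot reach Juma in two steps.
Abara cannot reach Juma in two steps.
Juma reaches everyone (king).
Kask cannot reach Abara, Juma in two steps.
Dube cannot reach Juma in two steps.
Kings: Juma — 1.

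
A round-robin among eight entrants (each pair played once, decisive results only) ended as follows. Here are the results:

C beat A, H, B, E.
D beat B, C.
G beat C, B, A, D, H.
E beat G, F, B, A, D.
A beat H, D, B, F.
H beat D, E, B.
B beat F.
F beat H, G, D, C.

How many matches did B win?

B's results: beat F; lost to A, C, D, E, G, H.
That is 1 win.

1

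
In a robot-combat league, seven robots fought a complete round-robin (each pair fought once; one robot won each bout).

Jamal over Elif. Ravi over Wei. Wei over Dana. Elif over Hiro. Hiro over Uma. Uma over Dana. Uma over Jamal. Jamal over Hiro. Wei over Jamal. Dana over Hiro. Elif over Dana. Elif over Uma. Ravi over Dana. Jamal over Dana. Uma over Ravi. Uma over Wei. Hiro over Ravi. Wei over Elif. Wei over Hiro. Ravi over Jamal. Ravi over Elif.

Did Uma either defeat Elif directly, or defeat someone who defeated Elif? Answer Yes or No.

Yes

Uma did not beat Elif directly.
Uma beat Wei, Jamal, Dana, Ravi. Of those, Wei beat Elif.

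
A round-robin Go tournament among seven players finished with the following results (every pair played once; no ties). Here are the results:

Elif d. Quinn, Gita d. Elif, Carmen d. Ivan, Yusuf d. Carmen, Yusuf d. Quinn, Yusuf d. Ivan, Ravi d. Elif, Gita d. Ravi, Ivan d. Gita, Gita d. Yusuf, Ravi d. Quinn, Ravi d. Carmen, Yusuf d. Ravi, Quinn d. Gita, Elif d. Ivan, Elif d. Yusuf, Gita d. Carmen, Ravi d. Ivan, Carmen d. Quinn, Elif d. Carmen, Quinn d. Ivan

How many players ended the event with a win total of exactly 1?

Win totals: Yusuf 4, Quinn 2, Gita 4, Carmen 2, Ravi 4, Ivan 1, Elif 4.
Exactly 1: Ivan — 1 player.

1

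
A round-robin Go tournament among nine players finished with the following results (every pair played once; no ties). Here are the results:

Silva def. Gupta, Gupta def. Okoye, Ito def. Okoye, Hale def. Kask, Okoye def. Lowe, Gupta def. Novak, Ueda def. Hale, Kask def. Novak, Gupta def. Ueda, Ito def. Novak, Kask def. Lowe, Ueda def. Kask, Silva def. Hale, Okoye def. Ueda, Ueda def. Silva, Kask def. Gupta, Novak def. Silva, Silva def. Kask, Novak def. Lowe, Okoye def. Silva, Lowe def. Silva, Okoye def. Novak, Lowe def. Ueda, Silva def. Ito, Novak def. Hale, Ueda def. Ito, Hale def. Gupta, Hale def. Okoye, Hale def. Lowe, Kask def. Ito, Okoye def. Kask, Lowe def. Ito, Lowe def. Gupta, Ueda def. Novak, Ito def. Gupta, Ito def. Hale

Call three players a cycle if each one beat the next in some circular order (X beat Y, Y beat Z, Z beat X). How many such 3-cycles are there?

28

Win totals: Gupta 3, Hale 4, Novak 3, Okoye 5, Kask 4, Ito 4, Silva 4, Ueda 5, Lowe 4.
A player with w wins dominates both others in C(w,2) triples; summing gives 3 + 6 + 3 + 10 + 6 + 6 + 6 + 10 + 6 = 56 transitive triples.
Total triples C(9,3) = 84, so cyclic triples = 84 − 56 = 28.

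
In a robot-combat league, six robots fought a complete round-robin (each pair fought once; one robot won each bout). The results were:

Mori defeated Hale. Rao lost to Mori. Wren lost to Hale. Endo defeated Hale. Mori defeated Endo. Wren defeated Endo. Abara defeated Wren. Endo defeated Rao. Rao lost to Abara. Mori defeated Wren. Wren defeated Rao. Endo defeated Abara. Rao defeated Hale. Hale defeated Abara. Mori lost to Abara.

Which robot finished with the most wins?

Win totals: Abara 3, Endo 3, Hale 2, Rao 1, Wren 2, Mori 4.
Mori leads with 4 wins (next highest: 3).

Mori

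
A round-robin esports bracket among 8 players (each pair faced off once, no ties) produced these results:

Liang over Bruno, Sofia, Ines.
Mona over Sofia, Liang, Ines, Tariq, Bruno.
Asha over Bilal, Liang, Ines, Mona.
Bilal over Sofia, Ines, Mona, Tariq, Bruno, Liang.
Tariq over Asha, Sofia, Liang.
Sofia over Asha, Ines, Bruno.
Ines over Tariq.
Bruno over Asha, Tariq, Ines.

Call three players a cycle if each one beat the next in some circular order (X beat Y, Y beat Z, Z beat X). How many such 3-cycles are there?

13

Win totals: Liang 3, Mona 5, Bilal 6, Tariq 3, Asha 4, Ines 1, Bruno 3, Sofia 3.
A player with w wins dominates both others in C(w,2) triples; summing gives 3 + 10 + 15 + 3 + 6 + 0 + 3 + 3 = 43 transitive triples.
Total triples C(8,3) = 56, so cyclic triples = 56 − 43 = 13.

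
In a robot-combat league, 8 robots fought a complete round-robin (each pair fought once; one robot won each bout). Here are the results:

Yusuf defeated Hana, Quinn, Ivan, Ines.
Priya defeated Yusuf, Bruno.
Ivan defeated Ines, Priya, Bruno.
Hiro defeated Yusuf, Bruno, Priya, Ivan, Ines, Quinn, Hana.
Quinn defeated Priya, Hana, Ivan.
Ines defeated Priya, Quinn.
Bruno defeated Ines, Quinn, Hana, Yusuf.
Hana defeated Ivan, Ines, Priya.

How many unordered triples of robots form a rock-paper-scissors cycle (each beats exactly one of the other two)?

12

Win totals: Yusuf 4, Priya 2, Ivan 3, Hiro 7, Hana 3, Bruno 4, Ines 2, Quinn 3.
A robot with w wins dominates both others in C(w,2) triples; summing gives 6 + 1 + 3 + 21 + 3 + 6 + 1 + 3 = 44 transitive triples.
Total triples C(8,3) = 56, so cyclic triples = 56 − 44 = 12.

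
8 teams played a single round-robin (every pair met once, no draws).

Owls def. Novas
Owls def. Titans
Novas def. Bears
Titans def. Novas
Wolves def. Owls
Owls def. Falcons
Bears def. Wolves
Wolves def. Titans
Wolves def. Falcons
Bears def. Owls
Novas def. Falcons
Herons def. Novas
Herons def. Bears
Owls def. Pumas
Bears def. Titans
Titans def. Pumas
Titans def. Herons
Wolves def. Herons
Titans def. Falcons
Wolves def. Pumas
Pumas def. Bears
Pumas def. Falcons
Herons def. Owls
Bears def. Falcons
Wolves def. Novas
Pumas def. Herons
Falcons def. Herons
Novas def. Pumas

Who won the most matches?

Wolves

Win totals: Wolves 6, Titans 4, Herons 3, Pumas 3, Bears 4, Novas 3, Owls 4, Falcons 1.
Wolves leads with 6 wins (next highest: 4).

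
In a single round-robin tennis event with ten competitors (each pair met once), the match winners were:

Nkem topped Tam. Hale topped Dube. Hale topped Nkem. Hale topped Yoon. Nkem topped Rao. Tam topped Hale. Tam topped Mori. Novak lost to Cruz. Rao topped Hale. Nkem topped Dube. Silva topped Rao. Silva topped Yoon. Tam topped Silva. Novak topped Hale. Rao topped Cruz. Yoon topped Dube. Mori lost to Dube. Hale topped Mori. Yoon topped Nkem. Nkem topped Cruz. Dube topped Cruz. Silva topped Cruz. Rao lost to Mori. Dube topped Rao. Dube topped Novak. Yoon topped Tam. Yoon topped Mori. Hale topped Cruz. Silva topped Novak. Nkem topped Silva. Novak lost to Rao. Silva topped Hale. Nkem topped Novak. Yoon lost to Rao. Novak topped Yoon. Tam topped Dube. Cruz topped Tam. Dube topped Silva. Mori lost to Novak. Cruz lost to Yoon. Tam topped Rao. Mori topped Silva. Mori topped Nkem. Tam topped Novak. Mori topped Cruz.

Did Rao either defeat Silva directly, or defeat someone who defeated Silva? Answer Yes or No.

Rao did not beat Silva directly.
Rao beat Novak, Cruz, Hale, Yoon, but each of them lost to Silva. No two-step path.

No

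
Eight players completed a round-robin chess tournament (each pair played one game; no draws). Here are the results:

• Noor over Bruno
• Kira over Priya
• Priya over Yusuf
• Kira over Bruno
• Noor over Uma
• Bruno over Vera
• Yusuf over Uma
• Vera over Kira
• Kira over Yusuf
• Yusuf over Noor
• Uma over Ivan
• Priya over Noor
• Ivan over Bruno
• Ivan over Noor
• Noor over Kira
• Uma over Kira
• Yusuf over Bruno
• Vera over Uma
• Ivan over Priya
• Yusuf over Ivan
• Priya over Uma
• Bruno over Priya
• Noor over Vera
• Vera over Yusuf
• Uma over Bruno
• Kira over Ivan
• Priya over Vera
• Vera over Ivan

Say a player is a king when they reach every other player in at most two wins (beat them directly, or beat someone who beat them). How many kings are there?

Vera reaches everyone (king).
Yusuf reaches everyone (king).
Noor reaches everyone (king).
Bruno reaches everyone (king).
Ivan reaches everyone (king).
Uma reaches everyone (king).
Priya reaches everyone (king).
Kira reaches everyone (king).
Kings: Vera, Yusuf, Noor, Bruno, Ivan, Uma, Priya, Kira — 8.

8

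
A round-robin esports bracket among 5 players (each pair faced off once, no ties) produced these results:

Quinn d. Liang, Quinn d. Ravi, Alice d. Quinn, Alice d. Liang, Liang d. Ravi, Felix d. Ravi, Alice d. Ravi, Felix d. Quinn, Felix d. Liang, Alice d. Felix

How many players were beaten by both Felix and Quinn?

2

Felix beat: Ravi, Quinn, Liang.
Quinn beat: Ravi, Liang.
Both beat: Ravi, Liang — 2.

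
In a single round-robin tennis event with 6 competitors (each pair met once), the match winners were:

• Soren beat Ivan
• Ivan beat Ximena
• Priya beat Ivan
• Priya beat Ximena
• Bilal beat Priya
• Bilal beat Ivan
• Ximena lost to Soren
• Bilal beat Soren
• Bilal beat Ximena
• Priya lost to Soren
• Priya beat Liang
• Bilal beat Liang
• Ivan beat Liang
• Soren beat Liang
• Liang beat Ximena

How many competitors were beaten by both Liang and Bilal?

1

Liang beat: Ximena.
Bilal beat: Priya, Ivan, Ximena, Liang, Soren.
Both beat: Ximena — 1.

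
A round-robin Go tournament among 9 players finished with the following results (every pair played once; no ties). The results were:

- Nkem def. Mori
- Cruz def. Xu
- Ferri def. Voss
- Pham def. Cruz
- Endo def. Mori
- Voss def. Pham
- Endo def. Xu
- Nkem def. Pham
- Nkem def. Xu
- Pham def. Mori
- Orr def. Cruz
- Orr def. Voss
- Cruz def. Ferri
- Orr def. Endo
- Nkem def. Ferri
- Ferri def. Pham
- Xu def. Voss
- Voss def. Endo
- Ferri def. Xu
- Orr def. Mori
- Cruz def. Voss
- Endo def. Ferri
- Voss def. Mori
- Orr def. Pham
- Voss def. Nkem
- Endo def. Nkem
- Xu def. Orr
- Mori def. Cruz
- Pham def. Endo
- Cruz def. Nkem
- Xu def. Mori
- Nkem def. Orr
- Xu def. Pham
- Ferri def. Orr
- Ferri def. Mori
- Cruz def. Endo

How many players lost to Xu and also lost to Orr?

Xu beat: Orr, Voss, Pham, Mori.
Orr beat: Voss, Pham, Cruz, Endo, Mori.
Both beat: Voss, Pham, Mori — 3.

3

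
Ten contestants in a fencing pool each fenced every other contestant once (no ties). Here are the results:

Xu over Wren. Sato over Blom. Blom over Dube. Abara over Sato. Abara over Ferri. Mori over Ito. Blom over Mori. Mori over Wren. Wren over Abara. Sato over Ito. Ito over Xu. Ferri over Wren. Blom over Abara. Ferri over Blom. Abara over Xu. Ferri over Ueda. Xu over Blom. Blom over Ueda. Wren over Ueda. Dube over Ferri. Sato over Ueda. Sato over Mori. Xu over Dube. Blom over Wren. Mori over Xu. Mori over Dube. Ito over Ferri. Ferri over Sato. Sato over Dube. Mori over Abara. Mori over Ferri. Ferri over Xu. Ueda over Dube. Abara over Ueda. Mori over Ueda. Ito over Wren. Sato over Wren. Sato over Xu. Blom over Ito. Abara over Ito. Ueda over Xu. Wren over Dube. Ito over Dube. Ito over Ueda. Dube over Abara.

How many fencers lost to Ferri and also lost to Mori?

Ferri beat: Wren, Sato, Blom, Ueda, Xu.
Mori beat: Wren, Ito, Dube, Ferri, Abara, Ueda, Xu.
Both beat: Wren, Ueda, Xu — 3.

3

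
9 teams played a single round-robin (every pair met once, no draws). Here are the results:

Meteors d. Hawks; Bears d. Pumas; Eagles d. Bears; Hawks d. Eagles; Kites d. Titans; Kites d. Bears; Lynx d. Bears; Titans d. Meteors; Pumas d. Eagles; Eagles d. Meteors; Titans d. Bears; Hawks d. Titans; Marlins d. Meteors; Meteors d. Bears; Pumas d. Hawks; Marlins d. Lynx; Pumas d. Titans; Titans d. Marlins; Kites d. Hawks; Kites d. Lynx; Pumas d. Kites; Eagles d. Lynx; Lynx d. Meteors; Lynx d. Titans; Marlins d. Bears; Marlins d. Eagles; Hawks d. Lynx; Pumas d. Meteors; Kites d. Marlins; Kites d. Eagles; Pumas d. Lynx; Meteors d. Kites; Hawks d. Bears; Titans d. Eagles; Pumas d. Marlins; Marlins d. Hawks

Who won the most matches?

Win totals: Eagles 3, Meteors 3, Hawks 4, Kites 6, Bears 1, Marlins 5, Pumas 7, Lynx 3, Titans 4.
Pumas leads with 7 wins (next highest: 6).

Pumas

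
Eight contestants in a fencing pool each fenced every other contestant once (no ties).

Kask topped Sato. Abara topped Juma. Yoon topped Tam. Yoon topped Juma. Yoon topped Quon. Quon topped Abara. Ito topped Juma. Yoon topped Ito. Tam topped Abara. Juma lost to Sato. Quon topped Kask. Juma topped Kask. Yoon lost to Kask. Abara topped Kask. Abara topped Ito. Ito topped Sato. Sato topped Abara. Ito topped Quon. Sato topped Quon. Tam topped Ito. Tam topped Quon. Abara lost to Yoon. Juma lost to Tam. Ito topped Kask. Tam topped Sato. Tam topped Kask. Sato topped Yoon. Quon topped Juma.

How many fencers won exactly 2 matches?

1

Win totals: Yoon 5, Quon 3, Kask 2, Sato 4, Juma 1, Ito 4, Abara 3, Tam 6.
Exactly 2: Kask — 1 fencer.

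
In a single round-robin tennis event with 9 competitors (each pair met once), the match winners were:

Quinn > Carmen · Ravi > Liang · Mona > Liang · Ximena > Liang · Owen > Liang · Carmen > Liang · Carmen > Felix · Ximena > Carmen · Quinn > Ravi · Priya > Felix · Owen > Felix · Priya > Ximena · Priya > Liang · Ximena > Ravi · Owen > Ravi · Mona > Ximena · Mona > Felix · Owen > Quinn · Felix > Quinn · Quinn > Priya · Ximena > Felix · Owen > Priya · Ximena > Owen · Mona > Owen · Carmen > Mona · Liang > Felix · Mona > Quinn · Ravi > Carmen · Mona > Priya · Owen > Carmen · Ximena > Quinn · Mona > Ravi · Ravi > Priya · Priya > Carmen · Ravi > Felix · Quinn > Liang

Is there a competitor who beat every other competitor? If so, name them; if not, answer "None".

Highest win total is Mona with 7 (out of 8 possible).
Mona lost to Carmen, so no competitor went undefeated.

None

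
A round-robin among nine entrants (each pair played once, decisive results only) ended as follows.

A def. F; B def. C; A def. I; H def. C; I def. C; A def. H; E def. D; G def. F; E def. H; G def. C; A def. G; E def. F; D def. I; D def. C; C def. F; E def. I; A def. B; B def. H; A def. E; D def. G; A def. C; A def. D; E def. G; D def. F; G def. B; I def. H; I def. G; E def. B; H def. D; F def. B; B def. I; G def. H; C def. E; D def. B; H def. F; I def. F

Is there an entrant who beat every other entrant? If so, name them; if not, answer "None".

A

A has 8 wins out of 8 opponents — a perfect record.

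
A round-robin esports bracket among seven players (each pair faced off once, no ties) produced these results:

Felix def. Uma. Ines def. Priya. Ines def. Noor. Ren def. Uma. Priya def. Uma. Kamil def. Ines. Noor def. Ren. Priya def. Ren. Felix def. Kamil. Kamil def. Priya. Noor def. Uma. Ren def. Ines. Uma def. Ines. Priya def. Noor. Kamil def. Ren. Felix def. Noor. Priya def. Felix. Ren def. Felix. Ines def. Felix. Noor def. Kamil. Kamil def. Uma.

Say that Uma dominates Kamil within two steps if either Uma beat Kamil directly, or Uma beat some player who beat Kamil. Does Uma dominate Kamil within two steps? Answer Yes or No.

No

Uma did not beat Kamil directly.
Uma beat Ines, but each of them lost to Kamil. No two-step path.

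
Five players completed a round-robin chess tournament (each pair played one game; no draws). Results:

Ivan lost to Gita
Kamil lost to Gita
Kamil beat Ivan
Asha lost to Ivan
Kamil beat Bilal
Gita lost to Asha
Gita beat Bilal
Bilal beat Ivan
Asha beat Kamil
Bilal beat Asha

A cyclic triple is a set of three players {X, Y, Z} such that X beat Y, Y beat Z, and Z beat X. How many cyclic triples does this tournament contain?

4

Of the C(5,3) = 10 triples, the cyclic ones are: {Kamil, Asha, Ivan}; {Kamil, Asha, Bilal}; {Asha, Gita, Ivan}; {Asha, Gita, Bilal}.
That is 4.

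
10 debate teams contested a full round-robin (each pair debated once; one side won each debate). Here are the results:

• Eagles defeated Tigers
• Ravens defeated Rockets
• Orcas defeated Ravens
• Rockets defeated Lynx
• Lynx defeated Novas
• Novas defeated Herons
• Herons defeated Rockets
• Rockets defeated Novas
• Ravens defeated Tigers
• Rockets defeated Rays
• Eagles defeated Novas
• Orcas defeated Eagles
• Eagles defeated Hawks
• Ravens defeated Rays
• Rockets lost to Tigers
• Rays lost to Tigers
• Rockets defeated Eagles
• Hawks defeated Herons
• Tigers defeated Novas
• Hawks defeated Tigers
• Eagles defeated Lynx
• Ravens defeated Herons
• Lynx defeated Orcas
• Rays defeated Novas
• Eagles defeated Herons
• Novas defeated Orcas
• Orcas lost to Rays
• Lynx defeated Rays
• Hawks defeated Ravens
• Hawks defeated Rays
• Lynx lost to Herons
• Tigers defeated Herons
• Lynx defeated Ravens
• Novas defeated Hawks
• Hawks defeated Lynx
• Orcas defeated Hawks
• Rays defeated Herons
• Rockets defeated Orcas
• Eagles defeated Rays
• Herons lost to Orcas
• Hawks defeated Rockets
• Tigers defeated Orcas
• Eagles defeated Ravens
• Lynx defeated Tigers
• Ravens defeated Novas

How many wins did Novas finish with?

Novas' results: beat Orcas, Herons, Hawks; lost to Tigers, Rockets, Rays, Lynx, Eagles, Ravens.
That is 3 wins.

3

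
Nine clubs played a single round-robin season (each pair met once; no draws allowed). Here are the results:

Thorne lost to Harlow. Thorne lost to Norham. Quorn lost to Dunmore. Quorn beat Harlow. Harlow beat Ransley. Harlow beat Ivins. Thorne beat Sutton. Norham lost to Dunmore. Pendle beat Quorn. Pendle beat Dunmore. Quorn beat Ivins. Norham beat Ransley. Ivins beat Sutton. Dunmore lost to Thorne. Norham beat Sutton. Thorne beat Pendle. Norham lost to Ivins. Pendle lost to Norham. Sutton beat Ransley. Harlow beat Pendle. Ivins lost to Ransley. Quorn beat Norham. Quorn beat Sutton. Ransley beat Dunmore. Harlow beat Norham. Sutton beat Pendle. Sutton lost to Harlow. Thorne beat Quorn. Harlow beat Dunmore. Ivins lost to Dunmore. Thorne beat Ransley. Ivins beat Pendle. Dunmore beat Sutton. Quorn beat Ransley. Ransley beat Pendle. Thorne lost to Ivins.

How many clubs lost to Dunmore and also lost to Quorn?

Dunmore beat: Norham, Ivins, Quorn, Sutton.
Quorn beat: Ransley, Norham, Ivins, Sutton, Harlow.
Both beat: Norham, Ivins, Sutton — 3.

3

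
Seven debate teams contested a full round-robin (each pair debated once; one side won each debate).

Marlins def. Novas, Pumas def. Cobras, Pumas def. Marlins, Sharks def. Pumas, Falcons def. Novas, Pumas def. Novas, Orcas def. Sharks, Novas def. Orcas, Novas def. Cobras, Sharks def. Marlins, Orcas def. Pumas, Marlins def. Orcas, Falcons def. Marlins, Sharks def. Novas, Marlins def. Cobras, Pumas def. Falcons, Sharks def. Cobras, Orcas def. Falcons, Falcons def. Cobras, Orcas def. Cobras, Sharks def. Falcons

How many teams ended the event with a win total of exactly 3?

2

Win totals: Sharks 5, Cobras 0, Orcas 4, Falcons 3, Marlins 3, Novas 2, Pumas 4.
Exactly 3: Falcons, Marlins — 2 teams.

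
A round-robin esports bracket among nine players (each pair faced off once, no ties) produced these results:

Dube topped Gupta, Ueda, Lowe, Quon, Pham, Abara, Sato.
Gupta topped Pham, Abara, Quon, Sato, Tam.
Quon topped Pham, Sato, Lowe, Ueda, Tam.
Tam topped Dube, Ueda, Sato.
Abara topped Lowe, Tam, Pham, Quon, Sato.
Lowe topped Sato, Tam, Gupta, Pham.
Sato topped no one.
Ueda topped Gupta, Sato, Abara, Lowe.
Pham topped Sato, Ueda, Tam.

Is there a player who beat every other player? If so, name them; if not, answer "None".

Highest win total is Dube with 7 (out of 8 possible).
Dube lost to Tam, so no player went undefeated.

None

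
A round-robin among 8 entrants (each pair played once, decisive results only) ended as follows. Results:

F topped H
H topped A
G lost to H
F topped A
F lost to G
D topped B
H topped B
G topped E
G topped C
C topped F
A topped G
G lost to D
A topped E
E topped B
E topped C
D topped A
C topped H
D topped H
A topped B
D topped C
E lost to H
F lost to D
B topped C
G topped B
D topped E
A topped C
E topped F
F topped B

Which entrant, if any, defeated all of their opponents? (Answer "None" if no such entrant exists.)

D has 7 wins out of 7 opponents — a perfect record.

D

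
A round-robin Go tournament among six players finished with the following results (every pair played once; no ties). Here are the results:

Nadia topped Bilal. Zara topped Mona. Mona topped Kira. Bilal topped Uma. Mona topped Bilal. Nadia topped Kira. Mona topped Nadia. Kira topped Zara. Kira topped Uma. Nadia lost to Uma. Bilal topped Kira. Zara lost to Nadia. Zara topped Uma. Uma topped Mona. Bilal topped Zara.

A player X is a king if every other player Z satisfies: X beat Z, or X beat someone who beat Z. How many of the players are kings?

Kira cannot reach Bilal in two steps.
Mona reaches everyone (king).
Nadia reaches everyone (king).
Bilal reaches everyone (king).
Uma reaches everyone (king).
Zara reaches everyone (king).
Kings: Mona, Nadia, Bilal, Uma, Zara — 5.

5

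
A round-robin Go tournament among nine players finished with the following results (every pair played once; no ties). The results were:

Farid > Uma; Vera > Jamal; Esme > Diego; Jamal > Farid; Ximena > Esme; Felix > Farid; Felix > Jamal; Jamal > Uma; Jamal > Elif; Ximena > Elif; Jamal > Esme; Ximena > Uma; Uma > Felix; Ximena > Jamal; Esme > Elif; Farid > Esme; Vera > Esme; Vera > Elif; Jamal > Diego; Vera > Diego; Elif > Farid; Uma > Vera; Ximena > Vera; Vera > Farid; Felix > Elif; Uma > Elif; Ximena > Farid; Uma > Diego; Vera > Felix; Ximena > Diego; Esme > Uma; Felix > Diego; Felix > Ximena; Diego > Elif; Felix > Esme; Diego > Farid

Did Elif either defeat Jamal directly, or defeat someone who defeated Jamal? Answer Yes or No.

Elif did not beat Jamal directly.
Elif beat Farid, but each of them lost to Jamal. No two-step path.

No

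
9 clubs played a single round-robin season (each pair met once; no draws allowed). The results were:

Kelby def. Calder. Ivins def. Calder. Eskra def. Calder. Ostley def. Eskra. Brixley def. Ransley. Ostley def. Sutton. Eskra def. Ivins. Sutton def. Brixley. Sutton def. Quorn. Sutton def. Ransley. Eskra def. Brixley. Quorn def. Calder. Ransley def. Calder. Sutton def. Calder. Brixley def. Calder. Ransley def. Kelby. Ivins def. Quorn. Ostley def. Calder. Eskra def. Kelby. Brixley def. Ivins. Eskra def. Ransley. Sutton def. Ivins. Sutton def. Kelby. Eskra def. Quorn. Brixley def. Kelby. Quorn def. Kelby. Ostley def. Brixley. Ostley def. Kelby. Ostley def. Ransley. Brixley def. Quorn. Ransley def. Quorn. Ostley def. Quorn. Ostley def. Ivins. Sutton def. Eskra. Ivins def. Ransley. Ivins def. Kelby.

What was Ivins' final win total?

Ivins' results: beat Kelby, Calder, Ransley, Quorn; lost to Ostley, Brixley, Eskra, Sutton.
That is 4 wins.

4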